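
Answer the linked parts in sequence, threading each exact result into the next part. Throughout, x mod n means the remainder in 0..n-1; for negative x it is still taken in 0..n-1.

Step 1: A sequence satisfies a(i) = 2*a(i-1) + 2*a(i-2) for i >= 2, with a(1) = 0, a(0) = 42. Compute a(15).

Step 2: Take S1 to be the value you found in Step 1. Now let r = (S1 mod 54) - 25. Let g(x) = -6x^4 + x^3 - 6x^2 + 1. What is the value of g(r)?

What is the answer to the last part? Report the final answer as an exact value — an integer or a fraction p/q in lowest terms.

Step 1: a(2) = 2*(0) + 2*(42) = 84; iterating: a(2)=84, a(3)=168, a(4)=504, a(5)=1344, a(6)=3696, a(7)=10080, a(8)=27552, a(9)=75264, a(10)=205632, a(11)=561792, a(12)=1534848, a(13)=4193280, a(14)=11456256, a(15)=31299072; answer 31299072
Step 2: S1 = 31299072; r = -1; -6*(-1)^4 + 1*(-1)^3 - 6*(-1)^2 + 1 = (-6) + (-1) + (-6) + (1) = -12; answer -12

-12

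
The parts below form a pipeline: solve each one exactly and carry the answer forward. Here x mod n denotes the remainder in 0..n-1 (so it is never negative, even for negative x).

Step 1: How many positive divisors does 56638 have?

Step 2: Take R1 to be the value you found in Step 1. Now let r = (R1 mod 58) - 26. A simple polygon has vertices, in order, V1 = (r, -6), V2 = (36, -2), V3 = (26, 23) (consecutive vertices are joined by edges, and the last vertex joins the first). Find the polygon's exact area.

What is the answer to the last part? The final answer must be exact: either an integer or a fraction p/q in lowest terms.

Step 1: 56638 = 2 * 28319; number of divisors = (1+1) * (1+1) = 4; answer 4
Step 2: R1 = 4; r = -22; cross terms: (-22*-2 - 36*-6)=260, (36*23 - 26*-2)=880, (26*-6 - -22*23)=350; twice the area = |1490| = 1490; area = 745; answer 745

745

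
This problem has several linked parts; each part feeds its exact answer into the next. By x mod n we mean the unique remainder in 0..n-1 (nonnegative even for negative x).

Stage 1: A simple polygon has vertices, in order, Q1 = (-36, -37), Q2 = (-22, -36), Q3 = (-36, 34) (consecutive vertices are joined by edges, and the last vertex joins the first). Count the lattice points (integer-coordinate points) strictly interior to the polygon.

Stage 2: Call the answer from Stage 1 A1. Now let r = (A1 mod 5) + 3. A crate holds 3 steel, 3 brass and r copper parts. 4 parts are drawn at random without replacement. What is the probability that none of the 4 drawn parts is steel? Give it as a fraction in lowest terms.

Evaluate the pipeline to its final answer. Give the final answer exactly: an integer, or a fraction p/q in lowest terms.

Stage 1: cross terms: (-36*-36 - -22*-37)=482, (-22*34 - -36*-36)=-2044, (-36*-37 - -36*34)=2556; twice the area = |994| = 994; area = 497; boundary points = 1 + 14 + 71 = 86; strictly interior points = area - boundary/2 + 1 = 455; answer 455
Stage 2: A1 = 455; r = 3; total draws C(9,4) = 126; favorable C(6,4) = 15; P = 5/42; answer 5/42

5/42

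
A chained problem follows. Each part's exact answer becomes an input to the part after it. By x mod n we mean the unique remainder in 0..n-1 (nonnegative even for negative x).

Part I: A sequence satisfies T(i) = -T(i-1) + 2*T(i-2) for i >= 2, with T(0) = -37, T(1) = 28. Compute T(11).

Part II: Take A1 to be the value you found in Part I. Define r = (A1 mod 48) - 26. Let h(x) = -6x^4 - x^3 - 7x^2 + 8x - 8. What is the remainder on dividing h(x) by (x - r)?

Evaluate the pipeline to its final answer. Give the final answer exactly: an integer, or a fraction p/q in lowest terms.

-954968

Part I: T(2) = -1*(28) + 2*(-37) = -102; iterating: T(2)=-102, T(3)=158, T(4)=-362, T(5)=678, T(6)=-1402, T(7)=2758, T(8)=-5562, T(9)=11078, T(10)=-22202, T(11)=44358; answer 44358
Part II: A1 = 44358; r = -20; remainder = value at the root: -6*(-20)^4 - 1*(-20)^3 - 7*(-20)^2 + 8*(-20)^1 - 8 = (-960000) + (8000) + (-2800) + (-160) + (-8) = -954968; answer -954968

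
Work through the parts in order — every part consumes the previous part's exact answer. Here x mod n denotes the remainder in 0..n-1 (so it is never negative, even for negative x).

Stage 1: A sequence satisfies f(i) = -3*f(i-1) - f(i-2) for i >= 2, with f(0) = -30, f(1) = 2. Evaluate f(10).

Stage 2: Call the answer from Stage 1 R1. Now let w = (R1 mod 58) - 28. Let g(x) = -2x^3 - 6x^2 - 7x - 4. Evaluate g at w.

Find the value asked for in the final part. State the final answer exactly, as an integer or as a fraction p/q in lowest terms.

Stage 1: f(2) = -3*(2) - 1*(-30) = 24; iterating: f(2)=24, f(3)=-74, f(4)=198, f(5)=-520, f(6)=1362, f(7)=-3566, f(8)=9336, f(9)=-24442, f(10)=63990; answer 63990
Stage 2: R1 = 63990; w = -12; -2*(-12)^3 - 6*(-12)^2 - 7*(-12)^1 - 4 = (3456) + (-864) + (84) + (-4) = 2672; answer 2672

2672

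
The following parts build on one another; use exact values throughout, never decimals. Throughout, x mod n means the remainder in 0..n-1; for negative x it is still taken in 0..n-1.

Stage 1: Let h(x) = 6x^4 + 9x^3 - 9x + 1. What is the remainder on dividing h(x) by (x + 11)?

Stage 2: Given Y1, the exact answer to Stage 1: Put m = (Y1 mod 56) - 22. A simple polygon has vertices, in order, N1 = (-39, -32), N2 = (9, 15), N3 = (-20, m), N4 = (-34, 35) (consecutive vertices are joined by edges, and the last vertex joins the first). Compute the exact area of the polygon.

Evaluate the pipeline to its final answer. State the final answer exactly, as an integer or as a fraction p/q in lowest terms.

Stage 1: remainder = value at the root: 6*(-11)^4 + 9*(-11)^3 - 9*(-11)^1 + 1 = (87846) + (-11979) + (99) + (1) = 75967; answer 75967
Stage 2: Y1 = 75967; m = 9; cross terms: (-39*15 - 9*-32)=-297, (9*9 - -20*15)=381, (-20*35 - -34*9)=-394, (-34*-32 - -39*35)=2453; twice the area = |2143| = 2143; area = 2143/2; answer 2143/2

2143/2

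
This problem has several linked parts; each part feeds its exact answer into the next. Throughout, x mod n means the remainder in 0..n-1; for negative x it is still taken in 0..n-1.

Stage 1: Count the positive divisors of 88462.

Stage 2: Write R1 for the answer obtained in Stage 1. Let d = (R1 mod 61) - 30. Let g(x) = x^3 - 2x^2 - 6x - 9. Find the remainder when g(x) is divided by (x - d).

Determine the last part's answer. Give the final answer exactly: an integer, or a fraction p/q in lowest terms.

Stage 1: 88462 = 2 * 11 * 4021; number of divisors = (1+1) * (1+1) * (1+1) = 8; answer 8
Stage 2: R1 = 8; d = -22; remainder = value at the root: 1*(-22)^3 - 2*(-22)^2 - 6*(-22)^1 - 9 = (-10648) + (-968) + (132) + (-9) = -11493; answer -11493

-11493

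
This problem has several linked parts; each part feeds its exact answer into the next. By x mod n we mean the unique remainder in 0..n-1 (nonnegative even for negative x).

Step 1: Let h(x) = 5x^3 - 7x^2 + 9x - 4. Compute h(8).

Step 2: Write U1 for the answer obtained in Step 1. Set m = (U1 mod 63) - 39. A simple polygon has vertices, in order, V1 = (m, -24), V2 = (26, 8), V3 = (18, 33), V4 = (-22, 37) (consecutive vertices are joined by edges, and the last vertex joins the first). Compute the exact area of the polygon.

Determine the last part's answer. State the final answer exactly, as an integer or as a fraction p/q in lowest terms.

3287/2

Step 1: 5*(8)^3 - 7*(8)^2 + 9*(8)^1 - 4 = (2560) + (-448) + (72) + (-4) = 2180; answer 2180
Step 2: U1 = 2180; m = -1; cross terms: (-1*8 - 26*-24)=616, (26*33 - 18*8)=714, (18*37 - -22*33)=1392, (-22*-24 - -1*37)=565; twice the area = |3287| = 3287; area = 3287/2; answer 3287/2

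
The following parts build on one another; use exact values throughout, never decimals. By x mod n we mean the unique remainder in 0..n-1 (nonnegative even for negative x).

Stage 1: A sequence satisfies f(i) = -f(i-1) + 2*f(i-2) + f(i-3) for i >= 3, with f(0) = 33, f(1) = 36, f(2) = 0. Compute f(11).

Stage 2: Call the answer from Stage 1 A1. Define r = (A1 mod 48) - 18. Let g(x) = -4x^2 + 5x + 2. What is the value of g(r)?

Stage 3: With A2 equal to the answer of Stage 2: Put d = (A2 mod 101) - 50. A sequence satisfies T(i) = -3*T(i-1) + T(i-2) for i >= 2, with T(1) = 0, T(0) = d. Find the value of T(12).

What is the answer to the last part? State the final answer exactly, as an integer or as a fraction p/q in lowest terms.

4527392

Stage 1: f(3) = -1*(0) + 2*(36) + 1*(33) = 105; iterating: f(3)=105, f(4)=-69, f(5)=279, f(6)=-312, f(7)=801, f(8)=-1146, f(9)=2436, f(10)=-3927, f(11)=7653; answer 7653
Stage 2: A1 = 7653; r = 3; -4*(3)^2 + 5*(3)^1 + 2 = (-36) + (15) + (2) = -19; answer -19
Stage 3: A2 = -19; d = 32; T(2) = -3*(0) + 1*(32) = 32; iterating: T(2)=32, T(3)=-96, T(4)=320, T(5)=-1056, T(6)=3488, T(7)=-11520, T(8)=38048, T(9)=-125664, T(10)=415040, T(11)=-1370784, T(12)=4527392; answer 4527392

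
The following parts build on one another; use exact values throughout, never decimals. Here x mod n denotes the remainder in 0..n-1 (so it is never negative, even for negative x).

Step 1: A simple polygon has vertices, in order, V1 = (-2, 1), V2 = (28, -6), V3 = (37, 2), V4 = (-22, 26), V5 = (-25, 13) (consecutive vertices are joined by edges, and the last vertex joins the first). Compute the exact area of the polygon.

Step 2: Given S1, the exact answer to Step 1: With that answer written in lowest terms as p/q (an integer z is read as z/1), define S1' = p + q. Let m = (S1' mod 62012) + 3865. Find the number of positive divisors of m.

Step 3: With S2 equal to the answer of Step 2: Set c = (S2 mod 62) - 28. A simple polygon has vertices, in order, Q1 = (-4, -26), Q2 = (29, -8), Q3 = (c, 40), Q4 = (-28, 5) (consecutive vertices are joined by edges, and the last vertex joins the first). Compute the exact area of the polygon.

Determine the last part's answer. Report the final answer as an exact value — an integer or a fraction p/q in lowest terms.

Step 1: cross terms: (-2*-6 - 28*1)=-16, (28*2 - 37*-6)=278, (37*26 - -22*2)=1006, (-22*13 - -25*26)=364, (-25*1 - -2*13)=1; twice the area = |1633| = 1633; area = 1633/2; answer 1633/2
Step 2: S1 = 1633/2; threaded value p + q = 1635; m = 5500; 5500 = 2^2 * 5^3 * 11; number of divisors = (2+1) * (3+1) * (1+1) = 24; answer 24
Step 3: S2 = 24; c = -4; cross terms: (-4*-8 - 29*-26)=786, (29*40 - -4*-8)=1128, (-4*5 - -28*40)=1100, (-28*-26 - -4*5)=748; twice the area = |3762| = 3762; area = 1881; answer 1881

1881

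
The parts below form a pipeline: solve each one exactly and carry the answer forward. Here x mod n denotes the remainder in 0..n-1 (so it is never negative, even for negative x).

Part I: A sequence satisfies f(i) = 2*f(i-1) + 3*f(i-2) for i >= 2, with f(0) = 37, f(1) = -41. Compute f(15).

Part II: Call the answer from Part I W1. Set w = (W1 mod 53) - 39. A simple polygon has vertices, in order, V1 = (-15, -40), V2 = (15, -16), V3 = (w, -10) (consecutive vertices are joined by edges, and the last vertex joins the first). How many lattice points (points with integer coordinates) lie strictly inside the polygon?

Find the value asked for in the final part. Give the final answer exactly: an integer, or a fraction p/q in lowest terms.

614

Part I: f(2) = 2*(-41) + 3*(37) = 29; iterating: f(2)=29, f(3)=-65, f(4)=-43, f(5)=-281, f(6)=-691, f(7)=-2225, f(8)=-6523, f(9)=-19721, f(10)=-59011, f(11)=-177185, f(12)=-531403, f(13)=-1594361, f(14)=-4782931, f(15)=-14348945; answer -14348945
Part II: W1 = -14348945; w = -29; cross terms: (-15*-16 - 15*-40)=840, (15*-10 - -29*-16)=-614, (-29*-40 - -15*-10)=1010; twice the area = |1236| = 1236; area = 618; boundary points = 6 + 2 + 2 = 10; strictly interior points = area - boundary/2 + 1 = 614; answer 614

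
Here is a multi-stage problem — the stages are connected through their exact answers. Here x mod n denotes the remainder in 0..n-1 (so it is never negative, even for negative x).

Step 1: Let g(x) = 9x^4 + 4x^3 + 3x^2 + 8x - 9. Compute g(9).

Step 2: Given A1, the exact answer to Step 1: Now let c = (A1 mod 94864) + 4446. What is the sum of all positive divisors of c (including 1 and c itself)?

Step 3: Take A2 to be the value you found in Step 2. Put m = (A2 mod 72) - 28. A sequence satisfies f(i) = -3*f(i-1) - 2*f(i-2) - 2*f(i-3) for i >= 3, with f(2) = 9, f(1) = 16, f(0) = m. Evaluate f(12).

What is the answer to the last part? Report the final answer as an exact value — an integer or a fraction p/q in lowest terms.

149779

Step 1: 9*(9)^4 + 4*(9)^3 + 3*(9)^2 + 8*(9)^1 - 9 = (59049) + (2916) + (243) + (72) + (-9) = 62271; answer 62271
Step 2: A1 = 62271; c = 66717; 66717 = 3^3 * 7 * 353; sigma = (1 + 3 + 9 + 27) * (1 + 7) * (1 + 353) = 40 * 8 * 354 = 113280; answer 113280
Step 3: A2 = 113280; m = -4; f(3) = -3*(9) - 2*(16) - 2*(-4) = -51; iterating: f(3)=-51, f(4)=103, f(5)=-225, f(6)=571, f(7)=-1469, f(8)=3715, f(9)=-9349, f(10)=23555, f(11)=-59397, f(12)=149779; answer 149779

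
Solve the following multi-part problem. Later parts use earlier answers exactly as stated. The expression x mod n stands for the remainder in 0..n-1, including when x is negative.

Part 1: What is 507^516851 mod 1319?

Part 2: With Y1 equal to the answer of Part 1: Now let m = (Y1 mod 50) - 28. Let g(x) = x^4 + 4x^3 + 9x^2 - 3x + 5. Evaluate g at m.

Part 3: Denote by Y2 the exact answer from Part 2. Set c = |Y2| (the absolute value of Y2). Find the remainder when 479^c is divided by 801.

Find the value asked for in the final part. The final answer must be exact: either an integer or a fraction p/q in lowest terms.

Part 1: squarings mod 1319: 507^1=507, 507^2=1163, 507^4=594, 507^8=663, 507^16=342, 507^32=892, 507^64=307, 507^128=600, 507^256=1232, 507^512=974, 507^1024=315, 507^2048=300, 507^4096=308, 507^8192=1215, 507^16384=264, 507^32768=1108, 507^65536=994, 507^131072=105, 507^262144=473; 507^516851 = 507^1 * 507^2 * 507^16 * 507^32 * 507^64 * 507^128 * 507^512 * 507^8192 * 507^16384 * 507^32768 * 507^65536 * 507^131072 * 507^262144 = 343 (mod 1319); answer 343
Part 2: Y1 = 343; m = 15; 1*(15)^4 + 4*(15)^3 + 9*(15)^2 - 3*(15)^1 + 5 = (50625) + (13500) + (2025) + (-45) + (5) = 66110; answer 66110
Part 3: Y2 = 66110; c = 66110; squarings mod 801: 479^1=479, 479^2=355, 479^4=268, 479^8=535, 479^16=268, 479^32=535, 479^64=268, 479^128=535, 479^256=268, 479^512=535, 479^1024=268, 479^2048=535, 479^4096=268, 479^8192=535, 479^16384=268, 479^32768=535, 479^65536=268; 479^66110 = 479^2 * 479^4 * 479^8 * 479^16 * 479^32 * 479^512 * 479^65536 = 355 (mod 801); answer 355

355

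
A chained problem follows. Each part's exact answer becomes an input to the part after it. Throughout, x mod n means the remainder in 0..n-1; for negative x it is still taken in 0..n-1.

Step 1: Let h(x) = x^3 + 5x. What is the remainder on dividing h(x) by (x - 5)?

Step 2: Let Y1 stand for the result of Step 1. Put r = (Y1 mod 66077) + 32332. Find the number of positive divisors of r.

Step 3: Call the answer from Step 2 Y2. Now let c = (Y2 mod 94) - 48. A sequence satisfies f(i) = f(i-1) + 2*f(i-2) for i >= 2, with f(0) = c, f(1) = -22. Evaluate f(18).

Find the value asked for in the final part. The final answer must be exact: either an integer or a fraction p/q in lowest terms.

-5417662

Step 1: remainder = value at the root: 1*(5)^3 + 5*(5)^1 = (125) + (25) = 150; answer 150
Step 2: Y1 = 150; r = 32482; 32482 = 2 * 109 * 149; number of divisors = (1+1) * (1+1) * (1+1) = 8; answer 8
Step 3: Y2 = 8; c = -40; f(2) = 1*(-22) + 2*(-40) = -102; iterating: f(2)=-102, f(3)=-146, f(4)=-350, f(5)=-642, f(6)=-1342, f(7)=-2626, f(8)=-5310, f(9)=-10562, f(10)=-21182, f(11)=-42306, f(12)=-84670, f(13)=-169282, f(14)=-338622, f(15)=-677186, f(16)=-1354430, f(17)=-2708802, f(18)=-5417662; answer -5417662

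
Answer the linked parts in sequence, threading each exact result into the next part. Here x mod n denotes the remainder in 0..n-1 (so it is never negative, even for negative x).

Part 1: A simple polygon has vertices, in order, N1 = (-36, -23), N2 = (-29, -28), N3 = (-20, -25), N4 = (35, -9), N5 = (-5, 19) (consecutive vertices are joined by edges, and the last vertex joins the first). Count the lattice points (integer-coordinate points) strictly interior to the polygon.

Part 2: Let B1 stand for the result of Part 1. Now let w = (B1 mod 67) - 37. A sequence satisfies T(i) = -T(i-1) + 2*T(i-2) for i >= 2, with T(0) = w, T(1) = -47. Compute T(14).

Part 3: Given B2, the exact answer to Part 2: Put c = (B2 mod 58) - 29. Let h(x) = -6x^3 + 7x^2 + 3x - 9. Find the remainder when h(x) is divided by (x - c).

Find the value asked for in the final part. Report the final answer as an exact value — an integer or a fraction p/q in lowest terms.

Part 1: cross terms: (-36*-28 - -29*-23)=341, (-29*-25 - -20*-28)=165, (-20*-9 - 35*-25)=1055, (35*19 - -5*-9)=620, (-5*-23 - -36*19)=799; twice the area = |2980| = 2980; area = 1490; boundary points = 1 + 3 + 1 + 4 + 1 = 10; strictly interior points = area - boundary/2 + 1 = 1486; answer 1486
Part 2: B1 = 1486; w = -25; T(2) = -1*(-47) + 2*(-25) = -3; iterating: T(2)=-3, T(3)=-91, T(4)=85, T(5)=-267, T(6)=437, T(7)=-971, T(8)=1845, T(9)=-3787, T(10)=7477, T(11)=-15051, T(12)=30005, T(13)=-60107, T(14)=120117; answer 120117
Part 3: B2 = 120117; c = 28; remainder = value at the root: -6*(28)^3 + 7*(28)^2 + 3*(28)^1 - 9 = (-131712) + (5488) + (84) + (-9) = -126149; answer -126149

-126149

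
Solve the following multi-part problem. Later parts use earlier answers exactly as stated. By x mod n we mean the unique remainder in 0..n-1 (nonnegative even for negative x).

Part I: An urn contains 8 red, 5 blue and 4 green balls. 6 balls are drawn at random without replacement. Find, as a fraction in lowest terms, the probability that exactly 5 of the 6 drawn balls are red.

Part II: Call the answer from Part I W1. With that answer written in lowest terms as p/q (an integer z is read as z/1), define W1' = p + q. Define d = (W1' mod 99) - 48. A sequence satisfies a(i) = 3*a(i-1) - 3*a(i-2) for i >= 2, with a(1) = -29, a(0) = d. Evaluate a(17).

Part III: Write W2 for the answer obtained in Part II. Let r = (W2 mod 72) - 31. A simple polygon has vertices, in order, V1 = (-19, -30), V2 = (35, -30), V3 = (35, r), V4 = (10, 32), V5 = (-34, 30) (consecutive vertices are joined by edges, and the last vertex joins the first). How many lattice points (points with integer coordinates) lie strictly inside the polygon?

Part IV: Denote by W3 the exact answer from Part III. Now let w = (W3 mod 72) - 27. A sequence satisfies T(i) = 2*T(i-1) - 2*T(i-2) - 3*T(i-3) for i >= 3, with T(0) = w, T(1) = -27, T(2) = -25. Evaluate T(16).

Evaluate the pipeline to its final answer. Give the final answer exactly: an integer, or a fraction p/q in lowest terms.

Part I: total draws C(17,6) = 12376; favorable C(8,5)*C(9,1) = 504; P = 9/221; answer 9/221
Part II: W1 = 9/221; threaded value p + q = 230; d = -16; a(2) = 3*(-29) - 3*(-16) = -39; iterating: a(2)=-39, a(3)=-30, a(4)=27, a(5)=171, a(6)=432, a(7)=783, a(8)=1053, a(9)=810, a(10)=-729, a(11)=-4617, a(12)=-11664, a(13)=-21141, a(14)=-28431, a(15)=-21870, a(16)=19683, a(17)=124659; answer 124659
Part III: W2 = 124659; r = -4; cross terms: (-19*-30 - 35*-30)=1620, (35*-4 - 35*-30)=910, (35*32 - 10*-4)=1160, (10*30 - -34*32)=1388, (-34*-30 - -19*30)=1590; twice the area = |6668| = 6668; area = 3334; boundary points = 54 + 26 + 1 + 2 + 15 = 98; strictly interior points = area - boundary/2 + 1 = 3286; answer 3286
Part IV: W3 = 3286; w = 19; T(3) = 2*(-25) - 2*(-27) - 3*(19) = -53; iterating: T(3)=-53, T(4)=25, T(5)=231, T(6)=571, T(7)=605, T(8)=-625, T(9)=-4173, T(10)=-8911, T(11)=-7601, T(12)=15139, T(13)=72213, T(14)=136951, T(15)=84059, T(16)=-322423; answer -322423

-322423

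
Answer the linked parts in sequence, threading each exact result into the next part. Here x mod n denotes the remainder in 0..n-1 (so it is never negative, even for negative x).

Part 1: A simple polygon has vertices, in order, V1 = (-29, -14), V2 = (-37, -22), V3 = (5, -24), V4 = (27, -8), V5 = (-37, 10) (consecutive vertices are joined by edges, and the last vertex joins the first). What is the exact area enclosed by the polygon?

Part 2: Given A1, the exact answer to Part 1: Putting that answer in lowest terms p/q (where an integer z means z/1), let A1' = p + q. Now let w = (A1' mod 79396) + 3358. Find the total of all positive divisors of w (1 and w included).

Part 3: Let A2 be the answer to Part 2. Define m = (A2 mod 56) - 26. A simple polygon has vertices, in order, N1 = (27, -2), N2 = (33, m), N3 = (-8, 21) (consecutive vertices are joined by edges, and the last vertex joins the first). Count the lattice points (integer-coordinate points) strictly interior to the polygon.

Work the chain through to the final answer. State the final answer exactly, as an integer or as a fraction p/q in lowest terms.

70

Part 1: cross terms: (-29*-22 - -37*-14)=120, (-37*-24 - 5*-22)=998, (5*-8 - 27*-24)=608, (27*10 - -37*-8)=-26, (-37*-14 - -29*10)=808; twice the area = |2508| = 2508; area = 1254; answer 1254
Part 2: A1 = 1254; threaded value p + q = 1255; w = 4613; 4613 = 7 * 659; sigma = (1 + 7) * (1 + 659) = 8 * 660 = 5280; answer 5280
Part 3: A2 = 5280; m = -10; cross terms: (27*-10 - 33*-2)=-204, (33*21 - -8*-10)=613, (-8*-2 - 27*21)=-551; twice the area = |-142| = 142; area = 71; boundary points = 2 + 1 + 1 = 4; strictly interior points = area - boundary/2 + 1 = 70; answer 70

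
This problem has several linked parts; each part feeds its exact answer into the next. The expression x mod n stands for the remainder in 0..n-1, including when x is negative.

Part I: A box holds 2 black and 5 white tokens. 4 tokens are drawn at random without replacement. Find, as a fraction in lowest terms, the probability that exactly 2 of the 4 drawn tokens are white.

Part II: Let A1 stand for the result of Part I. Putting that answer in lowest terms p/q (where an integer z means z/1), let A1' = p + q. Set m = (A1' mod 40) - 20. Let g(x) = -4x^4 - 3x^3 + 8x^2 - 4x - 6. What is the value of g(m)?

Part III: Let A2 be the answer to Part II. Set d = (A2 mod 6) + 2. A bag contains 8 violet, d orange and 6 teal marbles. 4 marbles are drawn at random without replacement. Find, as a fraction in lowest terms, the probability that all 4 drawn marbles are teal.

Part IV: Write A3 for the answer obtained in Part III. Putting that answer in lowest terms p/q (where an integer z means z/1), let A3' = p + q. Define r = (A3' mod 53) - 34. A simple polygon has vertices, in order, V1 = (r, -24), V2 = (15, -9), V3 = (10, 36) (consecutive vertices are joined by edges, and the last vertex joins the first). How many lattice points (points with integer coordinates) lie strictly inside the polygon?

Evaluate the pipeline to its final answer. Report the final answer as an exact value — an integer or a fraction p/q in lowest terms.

Part I: total draws C(7,4) = 35; favorable C(5,2)*C(2,2) = 10; P = 2/7; answer 2/7
Part II: A1 = 2/7; threaded value p + q = 9; m = -11; -4*(-11)^4 - 3*(-11)^3 + 8*(-11)^2 - 4*(-11)^1 - 6 = (-58564) + (3993) + (968) + (44) + (-6) = -53565; answer -53565
Part III: A2 = -53565; d = 5; total draws C(19,4) = 3876; favorable C(6,4) = 15; P = 5/1292; answer 5/1292
Part IV: A3 = 5/1292; threaded value p + q = 1297; r = -9; cross terms: (-9*-9 - 15*-24)=441, (15*36 - 10*-9)=630, (10*-24 - -9*36)=84; twice the area = |1155| = 1155; area = 1155/2; boundary points = 3 + 5 + 1 = 9; strictly interior points = area - boundary/2 + 1 = 574; answer 574

574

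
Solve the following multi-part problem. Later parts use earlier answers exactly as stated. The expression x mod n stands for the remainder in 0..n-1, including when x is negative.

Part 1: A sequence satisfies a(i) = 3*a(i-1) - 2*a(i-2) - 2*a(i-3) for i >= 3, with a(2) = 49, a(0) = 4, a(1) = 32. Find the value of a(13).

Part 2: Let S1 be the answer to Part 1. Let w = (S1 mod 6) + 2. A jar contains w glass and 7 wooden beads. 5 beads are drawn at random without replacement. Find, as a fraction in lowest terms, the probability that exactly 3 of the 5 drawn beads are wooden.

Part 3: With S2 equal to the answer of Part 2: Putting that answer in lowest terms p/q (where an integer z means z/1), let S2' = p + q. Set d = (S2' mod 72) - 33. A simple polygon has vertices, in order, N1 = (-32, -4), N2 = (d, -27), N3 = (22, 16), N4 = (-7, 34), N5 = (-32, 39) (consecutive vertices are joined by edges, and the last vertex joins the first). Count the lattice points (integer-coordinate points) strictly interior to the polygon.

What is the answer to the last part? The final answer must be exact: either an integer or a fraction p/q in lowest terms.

2070

Part 1: a(3) = 3*(49) - 2*(32) - 2*(4) = 75; iterating: a(3)=75, a(4)=63, a(5)=-59, a(6)=-453, a(7)=-1367, a(8)=-3077, a(9)=-5591, a(10)=-7885, a(11)=-6319, a(12)=7995, a(13)=52393; answer 52393
Part 2: S1 = 52393; w = 3; total draws C(10,5) = 252; favorable C(7,3)*C(3,2) = 105; P = 5/12; answer 5/12
Part 3: S2 = 5/12; threaded value p + q = 17; d = -16; cross terms: (-32*-27 - -16*-4)=800, (-16*16 - 22*-27)=338, (22*34 - -7*16)=860, (-7*39 - -32*34)=815, (-32*-4 - -32*39)=1376; twice the area = |4189| = 4189; area = 4189/2; boundary points = 1 + 1 + 1 + 5 + 43 = 51; strictly interior points = area - boundary/2 + 1 = 2070; answer 2070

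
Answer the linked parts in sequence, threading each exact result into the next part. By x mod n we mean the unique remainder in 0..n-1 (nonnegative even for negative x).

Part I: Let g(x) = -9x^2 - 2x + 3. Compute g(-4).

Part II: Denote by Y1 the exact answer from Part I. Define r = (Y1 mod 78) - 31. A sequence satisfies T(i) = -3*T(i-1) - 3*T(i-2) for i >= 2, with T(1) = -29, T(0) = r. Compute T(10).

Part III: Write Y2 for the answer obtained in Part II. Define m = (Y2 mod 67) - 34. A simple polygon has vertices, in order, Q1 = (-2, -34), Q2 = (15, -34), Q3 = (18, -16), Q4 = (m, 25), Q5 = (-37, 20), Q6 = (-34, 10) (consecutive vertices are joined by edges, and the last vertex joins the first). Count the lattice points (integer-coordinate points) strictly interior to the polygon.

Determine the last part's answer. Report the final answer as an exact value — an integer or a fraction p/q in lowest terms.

2235

Part I: -9*(-4)^2 - 2*(-4)^1 + 3 = (-144) + (8) + (3) = -133; answer -133
Part II: Y1 = -133; r = -8; T(2) = -3*(-29) - 3*(-8) = 111; iterating: T(2)=111, T(3)=-246, T(4)=405, T(5)=-477, T(6)=216, T(7)=783, T(8)=-2997, T(9)=6642, T(10)=-10935; answer -10935
Part III: Y2 = -10935; m = 19; cross terms: (-2*-34 - 15*-34)=578, (15*-16 - 18*-34)=372, (18*25 - 19*-16)=754, (19*20 - -37*25)=1305, (-37*10 - -34*20)=310, (-34*-34 - -2*10)=1176; twice the area = |4495| = 4495; area = 4495/2; boundary points = 17 + 3 + 1 + 1 + 1 + 4 = 27; strictly interior points = area - boundary/2 + 1 = 2235; answer 2235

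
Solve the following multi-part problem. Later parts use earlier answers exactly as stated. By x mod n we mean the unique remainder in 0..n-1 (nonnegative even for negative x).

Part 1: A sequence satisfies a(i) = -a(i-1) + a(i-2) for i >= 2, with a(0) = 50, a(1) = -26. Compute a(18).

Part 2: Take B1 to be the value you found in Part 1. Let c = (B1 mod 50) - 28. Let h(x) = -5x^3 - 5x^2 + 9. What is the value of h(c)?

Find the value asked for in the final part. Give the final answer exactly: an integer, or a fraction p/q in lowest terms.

-1251

Part 1: a(2) = -1*(-26) + 1*(50) = 76; iterating: a(2)=76, a(3)=-102, a(4)=178, a(5)=-280, a(6)=458, a(7)=-738, a(8)=1196, a(9)=-1934, a(10)=3130, a(11)=-5064, a(12)=8194, a(13)=-13258, a(14)=21452, a(15)=-34710, a(16)=56162, a(17)=-90872, a(18)=147034; answer 147034
Part 2: B1 = 147034; c = 6; -5*(6)^3 - 5*(6)^2 + 9 = (-1080) + (-180) + (9) = -1251; answer -1251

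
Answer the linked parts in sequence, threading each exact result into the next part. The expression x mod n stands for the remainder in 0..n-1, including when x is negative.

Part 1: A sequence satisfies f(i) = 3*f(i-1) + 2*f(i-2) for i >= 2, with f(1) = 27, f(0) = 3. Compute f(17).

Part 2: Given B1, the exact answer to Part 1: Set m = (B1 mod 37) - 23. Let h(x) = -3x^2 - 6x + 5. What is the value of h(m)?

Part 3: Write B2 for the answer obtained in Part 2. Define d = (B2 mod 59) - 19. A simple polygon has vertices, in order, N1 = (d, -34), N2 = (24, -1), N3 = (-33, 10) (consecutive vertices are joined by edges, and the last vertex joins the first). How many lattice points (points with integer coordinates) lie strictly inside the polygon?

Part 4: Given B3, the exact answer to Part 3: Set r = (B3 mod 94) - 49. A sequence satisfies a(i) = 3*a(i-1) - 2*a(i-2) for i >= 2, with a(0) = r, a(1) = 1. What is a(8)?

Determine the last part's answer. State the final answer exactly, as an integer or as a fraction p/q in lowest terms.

6097

Part 1: f(2) = 3*(27) + 2*(3) = 87; iterating: f(2)=87, f(3)=315, f(4)=1119, f(5)=3987, f(6)=14199, f(7)=50571, f(8)=180111, f(9)=641475, f(10)=2284647, f(11)=8136891, f(12)=28979967, f(13)=103213683, f(14)=367600983, f(15)=1309230315, f(16)=4662892911, f(17)=16607139363; answer 16607139363
Part 2: B1 = 16607139363; m = -8; -3*(-8)^2 - 6*(-8)^1 + 5 = (-192) + (48) + (5) = -139; answer -139
Part 3: B2 = -139; d = 19; cross terms: (19*-1 - 24*-34)=797, (24*10 - -33*-1)=207, (-33*-34 - 19*10)=932; twice the area = |1936| = 1936; area = 968; boundary points = 1 + 1 + 4 = 6; strictly interior points = area - boundary/2 + 1 = 966; answer 966
Part 4: B3 = 966; r = -23; a(2) = 3*(1) - 2*(-23) = 49; iterating: a(2)=49, a(3)=145, a(4)=337, a(5)=721, a(6)=1489, a(7)=3025, a(8)=6097; answer 6097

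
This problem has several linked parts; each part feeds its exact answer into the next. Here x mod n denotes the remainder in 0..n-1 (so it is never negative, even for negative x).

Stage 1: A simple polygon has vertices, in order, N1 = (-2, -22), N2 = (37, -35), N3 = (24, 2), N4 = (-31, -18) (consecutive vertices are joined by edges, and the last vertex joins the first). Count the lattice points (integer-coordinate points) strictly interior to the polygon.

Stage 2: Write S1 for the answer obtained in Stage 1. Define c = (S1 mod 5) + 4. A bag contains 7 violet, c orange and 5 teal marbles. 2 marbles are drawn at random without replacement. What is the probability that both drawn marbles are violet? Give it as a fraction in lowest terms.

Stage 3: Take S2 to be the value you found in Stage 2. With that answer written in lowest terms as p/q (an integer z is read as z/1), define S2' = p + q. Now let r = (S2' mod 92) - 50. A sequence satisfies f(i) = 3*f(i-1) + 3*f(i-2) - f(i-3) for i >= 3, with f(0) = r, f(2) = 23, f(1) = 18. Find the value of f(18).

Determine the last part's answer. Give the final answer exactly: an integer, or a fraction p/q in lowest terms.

39021521639

Stage 1: cross terms: (-2*-35 - 37*-22)=884, (37*2 - 24*-35)=914, (24*-18 - -31*2)=-370, (-31*-22 - -2*-18)=646; twice the area = |2074| = 2074; area = 1037; boundary points = 13 + 1 + 5 + 1 = 20; strictly interior points = area - boundary/2 + 1 = 1028; answer 1028
Stage 2: S1 = 1028; c = 7; total draws C(19,2) = 171; favorable C(7,2) = 21; P = 7/57; answer 7/57
Stage 3: S2 = 7/57; threaded value p + q = 64; r = 14; f(3) = 3*(23) + 3*(18) - 1*(14) = 109; iterating: f(3)=109, f(4)=378, f(5)=1438, f(6)=5339, f(7)=19953, f(8)=74438, f(9)=277834, f(10)=1036863, f(11)=3869653, f(12)=14441714, f(13)=53897238, f(14)=201147203, f(15)=750691609, f(16)=2801619198, f(17)=10455785218, f(18)=39021521639; answer 39021521639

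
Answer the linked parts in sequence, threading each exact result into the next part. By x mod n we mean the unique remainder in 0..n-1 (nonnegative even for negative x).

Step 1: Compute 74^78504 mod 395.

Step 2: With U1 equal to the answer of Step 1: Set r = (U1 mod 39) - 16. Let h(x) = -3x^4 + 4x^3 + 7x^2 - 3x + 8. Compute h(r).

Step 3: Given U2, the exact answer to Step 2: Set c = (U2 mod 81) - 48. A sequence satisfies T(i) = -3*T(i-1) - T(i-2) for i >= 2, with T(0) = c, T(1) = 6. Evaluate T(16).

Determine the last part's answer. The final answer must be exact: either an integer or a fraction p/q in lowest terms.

-33870854

Step 1: squarings mod 395: 74^1=74, 74^2=341, 74^4=151, 74^8=286, 74^16=31, 74^32=171, 74^64=11, 74^128=121, 74^256=26, 74^512=281, 74^1024=356, 74^2048=336, 74^4096=321, 74^8192=341, 74^16384=151, 74^32768=286, 74^65536=31; 74^78504 = 74^8 * 74^32 * 74^128 * 74^512 * 74^4096 * 74^8192 * 74^65536 = 146 (mod 395); answer 146
Step 2: U1 = 146; r = 13; -3*(13)^4 + 4*(13)^3 + 7*(13)^2 - 3*(13)^1 + 8 = (-85683) + (8788) + (1183) + (-39) + (8) = -75743; answer -75743
Step 3: U2 = -75743; c = 25; T(2) = -3*(6) - 1*(25) = -43; iterating: T(2)=-43, T(3)=123, T(4)=-326, T(5)=855, T(6)=-2239, T(7)=5862, T(8)=-15347, T(9)=40179, T(10)=-105190, T(11)=275391, T(12)=-720983, T(13)=1887558, T(14)=-4941691, T(15)=12937515, T(16)=-33870854; answer -33870854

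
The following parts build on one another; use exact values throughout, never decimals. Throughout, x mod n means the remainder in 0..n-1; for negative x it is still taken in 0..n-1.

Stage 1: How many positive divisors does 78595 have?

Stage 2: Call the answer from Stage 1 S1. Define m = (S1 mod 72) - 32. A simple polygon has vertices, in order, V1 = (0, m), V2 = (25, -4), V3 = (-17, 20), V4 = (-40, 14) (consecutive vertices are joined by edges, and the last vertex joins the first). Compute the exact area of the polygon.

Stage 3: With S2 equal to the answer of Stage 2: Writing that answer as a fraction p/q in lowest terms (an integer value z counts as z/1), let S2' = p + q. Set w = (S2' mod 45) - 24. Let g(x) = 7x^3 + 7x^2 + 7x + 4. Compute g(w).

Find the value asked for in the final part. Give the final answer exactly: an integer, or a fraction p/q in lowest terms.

Stage 1: 78595 = 5 * 11 * 1429; number of divisors = (1+1) * (1+1) * (1+1) = 8; answer 8
Stage 2: S1 = 8; m = -24; cross terms: (0*-4 - 25*-24)=600, (25*20 - -17*-4)=432, (-17*14 - -40*20)=562, (-40*-24 - 0*14)=960; twice the area = |2554| = 2554; area = 1277; answer 1277
Stage 3: S2 = 1277; threaded value p + q = 1278; w = -6; 7*(-6)^3 + 7*(-6)^2 + 7*(-6)^1 + 4 = (-1512) + (252) + (-42) + (4) = -1298; answer -1298

-1298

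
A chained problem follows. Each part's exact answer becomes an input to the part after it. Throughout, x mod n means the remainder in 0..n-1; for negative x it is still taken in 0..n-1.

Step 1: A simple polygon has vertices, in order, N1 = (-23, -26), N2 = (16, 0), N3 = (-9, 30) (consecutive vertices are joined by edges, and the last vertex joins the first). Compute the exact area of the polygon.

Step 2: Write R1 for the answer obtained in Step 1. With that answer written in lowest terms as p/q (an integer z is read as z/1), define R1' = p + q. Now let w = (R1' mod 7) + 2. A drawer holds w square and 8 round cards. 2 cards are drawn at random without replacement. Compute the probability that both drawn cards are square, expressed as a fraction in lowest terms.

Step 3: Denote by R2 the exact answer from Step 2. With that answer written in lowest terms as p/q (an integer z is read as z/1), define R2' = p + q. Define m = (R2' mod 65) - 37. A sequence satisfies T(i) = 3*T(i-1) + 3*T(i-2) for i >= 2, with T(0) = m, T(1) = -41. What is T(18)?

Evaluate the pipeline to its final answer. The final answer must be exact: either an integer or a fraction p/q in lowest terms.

Step 1: cross terms: (-23*0 - 16*-26)=416, (16*30 - -9*0)=480, (-9*-26 - -23*30)=924; twice the area = |1820| = 1820; area = 910; answer 910
Step 2: R1 = 910; threaded value p + q = 911; w = 3; total draws C(11,2) = 55; favorable C(3,2) = 3; P = 3/55; answer 3/55
Step 3: R2 = 3/55; threaded value p + q = 58; m = 21; T(2) = 3*(-41) + 3*(21) = -60; iterating: T(2)=-60, T(3)=-303, T(4)=-1089, T(5)=-4176, T(6)=-15795, T(7)=-59913, T(8)=-227124, T(9)=-861111, T(10)=-3264705, T(11)=-12377448, T(12)=-46926459, T(13)=-177911721, T(14)=-674514540, T(15)=-2557278783, T(16)=-9695379969, T(17)=-36757976256, T(18)=-139360068675; answer -139360068675

-139360068675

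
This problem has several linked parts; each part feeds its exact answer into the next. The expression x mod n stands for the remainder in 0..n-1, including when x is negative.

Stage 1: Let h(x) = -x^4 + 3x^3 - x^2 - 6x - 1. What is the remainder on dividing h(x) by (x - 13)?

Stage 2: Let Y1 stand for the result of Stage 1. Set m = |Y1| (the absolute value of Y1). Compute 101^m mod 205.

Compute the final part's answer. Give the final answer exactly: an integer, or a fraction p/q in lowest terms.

Stage 1: remainder = value at the root: -1*(13)^4 + 3*(13)^3 - 1*(13)^2 - 6*(13)^1 - 1 = (-28561) + (6591) + (-169) + (-78) + (-1) = -22218; answer -22218
Stage 2: Y1 = -22218; m = 22218; squarings mod 205: 101^1=101, 101^2=156, 101^4=146, 101^8=201, 101^16=16, 101^32=51, 101^64=141, 101^128=201, 101^256=16, 101^512=51, 101^1024=141, 101^2048=201, 101^4096=16, 101^8192=51, 101^16384=141; 101^22218 = 101^2 * 101^8 * 101^64 * 101^128 * 101^512 * 101^1024 * 101^4096 * 101^16384 = 36 (mod 205); answer 36

36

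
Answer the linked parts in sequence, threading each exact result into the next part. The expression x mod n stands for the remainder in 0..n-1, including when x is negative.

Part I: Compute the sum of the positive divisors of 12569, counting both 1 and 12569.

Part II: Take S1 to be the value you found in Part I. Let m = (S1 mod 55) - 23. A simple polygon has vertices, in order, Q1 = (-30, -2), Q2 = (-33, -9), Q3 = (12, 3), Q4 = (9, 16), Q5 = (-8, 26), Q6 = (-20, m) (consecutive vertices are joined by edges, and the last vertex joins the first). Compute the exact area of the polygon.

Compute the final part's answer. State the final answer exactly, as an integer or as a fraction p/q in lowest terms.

Part I: 12569 is prime, so its only divisors are 1 and 12569; sigma = 1 + 12569 = 12570; answer 12570
Part II: S1 = 12570; m = 7; cross terms: (-30*-9 - -33*-2)=204, (-33*3 - 12*-9)=9, (12*16 - 9*3)=165, (9*26 - -8*16)=362, (-8*7 - -20*26)=464, (-20*-2 - -30*7)=250; twice the area = |1454| = 1454; area = 727; answer 727

727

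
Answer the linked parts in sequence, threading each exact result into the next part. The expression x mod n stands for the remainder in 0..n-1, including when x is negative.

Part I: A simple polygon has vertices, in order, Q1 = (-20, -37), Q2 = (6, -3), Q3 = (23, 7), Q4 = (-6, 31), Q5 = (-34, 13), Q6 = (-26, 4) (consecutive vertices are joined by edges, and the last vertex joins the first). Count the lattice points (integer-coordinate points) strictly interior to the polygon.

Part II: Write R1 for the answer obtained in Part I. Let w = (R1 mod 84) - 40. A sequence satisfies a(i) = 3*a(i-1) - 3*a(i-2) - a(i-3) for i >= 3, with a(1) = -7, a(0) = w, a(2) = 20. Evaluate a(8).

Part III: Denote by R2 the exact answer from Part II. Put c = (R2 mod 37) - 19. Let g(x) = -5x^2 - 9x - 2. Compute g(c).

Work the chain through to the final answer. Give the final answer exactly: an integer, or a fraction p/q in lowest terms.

-326

Part I: cross terms: (-20*-3 - 6*-37)=282, (6*7 - 23*-3)=111, (23*31 - -6*7)=755, (-6*13 - -34*31)=976, (-34*4 - -26*13)=202, (-26*-37 - -20*4)=1042; twice the area = |3368| = 3368; area = 1684; boundary points = 2 + 1 + 1 + 2 + 1 + 1 = 8; strictly interior points = area - boundary/2 + 1 = 1681; answer 1681
Part II: R1 = 1681; w = -39; a(3) = 3*(20) - 3*(-7) - 1*(-39) = 120; iterating: a(3)=120, a(4)=307, a(5)=541, a(6)=582, a(7)=-184, a(8)=-2839; answer -2839
Part III: R2 = -2839; c = -9; -5*(-9)^2 - 9*(-9)^1 - 2 = (-405) + (81) + (-2) = -326; answer -326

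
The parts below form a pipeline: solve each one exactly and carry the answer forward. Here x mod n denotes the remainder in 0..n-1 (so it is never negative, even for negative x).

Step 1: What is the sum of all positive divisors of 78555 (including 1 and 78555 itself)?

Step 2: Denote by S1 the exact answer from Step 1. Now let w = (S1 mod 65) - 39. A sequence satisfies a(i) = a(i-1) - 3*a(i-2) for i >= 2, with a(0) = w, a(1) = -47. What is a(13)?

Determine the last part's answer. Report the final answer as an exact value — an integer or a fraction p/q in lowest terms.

45913

Step 1: 78555 = 3 * 5 * 5237; sigma = (1 + 3) * (1 + 5) * (1 + 5237) = 4 * 6 * 5238 = 125712; answer 125712
Step 2: S1 = 125712; w = -37; a(2) = 1*(-47) - 3*(-37) = 64; iterating: a(2)=64, a(3)=205, a(4)=13, a(5)=-602, a(6)=-641, a(7)=1165, a(8)=3088, a(9)=-407, a(10)=-9671, a(11)=-8450, a(12)=20563, a(13)=45913; answer 45913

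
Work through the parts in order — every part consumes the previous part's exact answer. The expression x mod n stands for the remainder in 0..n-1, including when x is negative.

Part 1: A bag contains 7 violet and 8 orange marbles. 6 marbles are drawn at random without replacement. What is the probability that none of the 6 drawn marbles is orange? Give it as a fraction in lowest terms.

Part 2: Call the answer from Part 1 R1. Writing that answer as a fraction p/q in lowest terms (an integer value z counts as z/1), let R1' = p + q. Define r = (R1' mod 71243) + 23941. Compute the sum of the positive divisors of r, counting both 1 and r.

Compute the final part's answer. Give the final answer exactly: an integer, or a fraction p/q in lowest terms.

Part 1: total draws C(15,6) = 5005; favorable C(7,6) = 7; P = 1/715; answer 1/715
Part 2: R1 = 1/715; threaded value p + q = 716; r = 24657; 24657 = 3 * 8219; sigma = (1 + 3) * (1 + 8219) = 4 * 8220 = 32880; answer 32880

32880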